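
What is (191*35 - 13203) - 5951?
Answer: -12469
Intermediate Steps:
(191*35 - 13203) - 5951 = (6685 - 13203) - 5951 = -6518 - 5951 = -12469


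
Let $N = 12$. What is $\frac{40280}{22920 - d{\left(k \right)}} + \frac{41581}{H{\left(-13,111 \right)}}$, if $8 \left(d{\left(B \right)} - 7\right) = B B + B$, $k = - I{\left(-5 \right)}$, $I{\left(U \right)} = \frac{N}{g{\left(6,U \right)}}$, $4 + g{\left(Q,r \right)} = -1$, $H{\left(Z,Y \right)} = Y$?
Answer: $\frac{47858706019}{127161489} \approx 376.36$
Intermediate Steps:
$g{\left(Q,r \right)} = -5$ ($g{\left(Q,r \right)} = -4 - 1 = -5$)
$I{\left(U \right)} = - \frac{12}{5}$ ($I{\left(U \right)} = \frac{12}{-5} = 12 \left(- \frac{1}{5}\right) = - \frac{12}{5}$)
$k = \frac{12}{5}$ ($k = \left(-1\right) \left(- \frac{12}{5}\right) = \frac{12}{5} \approx 2.4$)
$d{\left(B \right)} = 7 + \frac{B}{8} + \frac{B^{2}}{8}$ ($d{\left(B \right)} = 7 + \frac{B B + B}{8} = 7 + \frac{B^{2} + B}{8} = 7 + \frac{B + B^{2}}{8} = 7 + \left(\frac{B}{8} + \frac{B^{2}}{8}\right) = 7 + \frac{B}{8} + \frac{B^{2}}{8}$)
$\frac{40280}{22920 - d{\left(k \right)}} + \frac{41581}{H{\left(-13,111 \right)}} = \frac{40280}{22920 - \left(7 + \frac{1}{8} \cdot \frac{12}{5} + \frac{\left(\frac{12}{5}\right)^{2}}{8}\right)} + \frac{41581}{111} = \frac{40280}{22920 - \left(7 + \frac{3}{10} + \frac{1}{8} \cdot \frac{144}{25}\right)} + 41581 \cdot \frac{1}{111} = \frac{40280}{22920 - \left(7 + \frac{3}{10} + \frac{18}{25}\right)} + \frac{41581}{111} = \frac{40280}{22920 - \frac{401}{50}} + \frac{41581}{111} = \frac{40280}{\frac{1145599}{50}} + \frac{41581}{111} = 40280 \cdot \frac{50}{1145599} + \frac{41581}{111} = \frac{2014000}{1145599} + \frac{41581}{111} = \frac{47858706019}{127161489}$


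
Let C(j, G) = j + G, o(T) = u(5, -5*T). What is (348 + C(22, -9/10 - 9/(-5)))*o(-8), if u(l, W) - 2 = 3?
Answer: 3709/2 ≈ 1854.5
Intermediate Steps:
u(l, W) = 5 (u(l, W) = 2 + 3 = 5)
o(T) = 5
C(j, G) = G + j
(348 + C(22, -9/10 - 9/(-5)))*o(-8) = (348 + ((-9/10 - 9/(-5)) + 22))*5 = (348 + ((-9*⅒ - 9*(-⅕)) + 22))*5 = (348 + ((-9/10 + 9/5) + 22))*5 = (348 + (9/10 + 22))*5 = (348 + 229/10)*5 = (3709/10)*5 = 3709/2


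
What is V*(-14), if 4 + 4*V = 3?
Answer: 7/2 ≈ 3.5000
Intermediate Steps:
V = -¼ (V = -1 + (¼)*3 = -1 + ¾ = -¼ ≈ -0.25000)
V*(-14) = -¼*(-14) = 7/2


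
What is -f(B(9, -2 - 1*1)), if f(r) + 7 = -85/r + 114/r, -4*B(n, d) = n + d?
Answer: 79/3 ≈ 26.333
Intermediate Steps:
B(n, d) = -d/4 - n/4 (B(n, d) = -(n + d)/4 = -(d + n)/4 = -d/4 - n/4)
f(r) = -7 + 29/r (f(r) = -7 + (-85/r + 114/r) = -7 + 29/r)
-f(B(9, -2 - 1*1)) = -(-7 + 29/(-(-2 - 1*1)/4 - 1/4*9)) = -(-7 + 29/(-(-2 - 1)/4 - 9/4)) = -(-7 + 29/(-1/4*(-3) - 9/4)) = -(-7 + 29/(3/4 - 9/4)) = -(-7 + 29/(-3/2)) = -(-7 + 29*(-2/3)) = -(-7 - 58/3) = -1*(-79/3) = 79/3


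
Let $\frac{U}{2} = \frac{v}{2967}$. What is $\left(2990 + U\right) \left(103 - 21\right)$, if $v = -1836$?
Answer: $\frac{242382652}{989} \approx 2.4508 \cdot 10^{5}$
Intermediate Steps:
$U = - \frac{1224}{989}$ ($U = 2 \left(- \frac{1836}{2967}\right) = 2 \left(\left(-1836\right) \frac{1}{2967}\right) = 2 \left(- \frac{612}{989}\right) = - \frac{1224}{989} \approx -1.2376$)
$\left(2990 + U\right) \left(103 - 21\right) = \left(2990 - \frac{1224}{989}\right) \left(103 - 21\right) = \frac{2955886}{989} \cdot 82 = \frac{242382652}{989}$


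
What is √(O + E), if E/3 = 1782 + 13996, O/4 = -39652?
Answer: I*√111274 ≈ 333.58*I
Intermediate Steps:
O = -158608 (O = 4*(-39652) = -158608)
E = 47334 (E = 3*(1782 + 13996) = 3*15778 = 47334)
√(O + E) = √(-158608 + 47334) = √(-111274) = I*√111274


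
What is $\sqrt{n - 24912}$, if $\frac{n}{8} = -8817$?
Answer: $2 i \sqrt{23862} \approx 308.95 i$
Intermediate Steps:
$n = -70536$ ($n = 8 \left(-8817\right) = -70536$)
$\sqrt{n - 24912} = \sqrt{-70536 - 24912} = \sqrt{-95448} = 2 i \sqrt{23862}$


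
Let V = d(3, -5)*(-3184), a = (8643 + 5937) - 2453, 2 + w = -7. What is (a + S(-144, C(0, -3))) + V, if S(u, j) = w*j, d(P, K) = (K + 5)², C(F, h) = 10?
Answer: 12037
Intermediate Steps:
w = -9 (w = -2 - 7 = -9)
d(P, K) = (5 + K)²
S(u, j) = -9*j
a = 12127 (a = 14580 - 2453 = 12127)
V = 0 (V = (5 - 5)²*(-3184) = 0²*(-3184) = 0*(-3184) = 0)
(a + S(-144, C(0, -3))) + V = (12127 - 9*10) + 0 = (12127 - 90) + 0 = 12037 + 0 = 12037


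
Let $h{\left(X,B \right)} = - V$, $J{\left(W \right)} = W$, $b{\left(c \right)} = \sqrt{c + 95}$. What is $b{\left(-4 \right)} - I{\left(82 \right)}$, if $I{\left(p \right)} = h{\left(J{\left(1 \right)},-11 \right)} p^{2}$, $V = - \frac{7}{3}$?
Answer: $- \frac{47068}{3} + \sqrt{91} \approx -15680.0$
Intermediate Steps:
$b{\left(c \right)} = \sqrt{95 + c}$
$V = - \frac{7}{3}$ ($V = \left(-7\right) \frac{1}{3} = - \frac{7}{3} \approx -2.3333$)
$h{\left(X,B \right)} = \frac{7}{3}$ ($h{\left(X,B \right)} = \left(-1\right) \left(- \frac{7}{3}\right) = \frac{7}{3}$)
$I{\left(p \right)} = \frac{7 p^{2}}{3}$
$b{\left(-4 \right)} - I{\left(82 \right)} = \sqrt{95 - 4} - \frac{7 \cdot 82^{2}}{3} = \sqrt{91} - \frac{7}{3} \cdot 6724 = \sqrt{91} - \frac{47068}{3} = - \frac{47068}{3} + \sqrt{91}$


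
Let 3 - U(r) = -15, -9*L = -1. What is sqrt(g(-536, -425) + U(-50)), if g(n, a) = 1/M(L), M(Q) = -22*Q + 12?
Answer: 3*sqrt(14878)/86 ≈ 4.2550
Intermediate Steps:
L = 1/9 (L = -1/9*(-1) = 1/9 ≈ 0.11111)
M(Q) = 12 - 22*Q
g(n, a) = 9/86 (g(n, a) = 1/(12 - 22*1/9) = 1/(12 - 22/9) = 1/(86/9) = 9/86)
U(r) = 18 (U(r) = 3 - 1*(-15) = 3 + 15 = 18)
sqrt(g(-536, -425) + U(-50)) = sqrt(9/86 + 18) = sqrt(1557/86) = 3*sqrt(14878)/86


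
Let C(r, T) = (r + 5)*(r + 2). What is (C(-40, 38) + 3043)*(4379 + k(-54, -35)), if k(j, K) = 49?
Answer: 19363644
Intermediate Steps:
C(r, T) = (2 + r)*(5 + r) (C(r, T) = (5 + r)*(2 + r) = (2 + r)*(5 + r))
(C(-40, 38) + 3043)*(4379 + k(-54, -35)) = ((10 + (-40)² + 7*(-40)) + 3043)*(4379 + 49) = ((10 + 1600 - 280) + 3043)*4428 = (1330 + 3043)*4428 = 4373*4428 = 19363644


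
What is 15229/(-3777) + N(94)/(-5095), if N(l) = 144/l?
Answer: -3647084429/904459305 ≈ -4.0323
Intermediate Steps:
15229/(-3777) + N(94)/(-5095) = 15229/(-3777) + (144/94)/(-5095) = 15229*(-1/3777) + (144*(1/94))*(-1/5095) = -15229/3777 + (72/47)*(-1/5095) = -15229/3777 - 72/239465 = -3647084429/904459305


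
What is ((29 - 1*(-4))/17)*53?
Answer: 1749/17 ≈ 102.88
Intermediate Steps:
((29 - 1*(-4))/17)*53 = ((29 + 4)*(1/17))*53 = (33*(1/17))*53 = (33/17)*53 = 1749/17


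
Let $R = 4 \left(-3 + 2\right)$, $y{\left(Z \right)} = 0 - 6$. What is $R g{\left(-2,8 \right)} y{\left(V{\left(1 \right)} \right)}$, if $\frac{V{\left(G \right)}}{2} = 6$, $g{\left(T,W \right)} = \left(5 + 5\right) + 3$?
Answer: $312$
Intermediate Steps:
$g{\left(T,W \right)} = 13$ ($g{\left(T,W \right)} = 10 + 3 = 13$)
$V{\left(G \right)} = 12$ ($V{\left(G \right)} = 2 \cdot 6 = 12$)
$y{\left(Z \right)} = -6$ ($y{\left(Z \right)} = 0 - 6 = -6$)
$R = -4$ ($R = 4 \left(-1\right) = -4$)
$R g{\left(-2,8 \right)} y{\left(V{\left(1 \right)} \right)} = \left(-4\right) 13 \left(-6\right) = \left(-52\right) \left(-6\right) = 312$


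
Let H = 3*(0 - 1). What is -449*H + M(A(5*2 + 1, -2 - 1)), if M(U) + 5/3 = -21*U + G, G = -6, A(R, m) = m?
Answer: 4207/3 ≈ 1402.3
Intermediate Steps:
H = -3 (H = 3*(-1) = -3)
M(U) = -23/3 - 21*U (M(U) = -5/3 + (-21*U - 6) = -5/3 + (-6 - 21*U) = -23/3 - 21*U)
-449*H + M(A(5*2 + 1, -2 - 1)) = -449*(-3) + (-23/3 - 21*(-2 - 1)) = 1347 + (-23/3 - 21*(-3)) = 1347 + (-23/3 + 63) = 1347 + 166/3 = 4207/3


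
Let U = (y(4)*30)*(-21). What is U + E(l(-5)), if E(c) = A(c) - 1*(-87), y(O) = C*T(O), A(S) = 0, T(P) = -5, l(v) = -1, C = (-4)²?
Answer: 50487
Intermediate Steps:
C = 16
y(O) = -80 (y(O) = 16*(-5) = -80)
E(c) = 87 (E(c) = 0 - 1*(-87) = 0 + 87 = 87)
U = 50400 (U = -80*30*(-21) = -2400*(-21) = 50400)
U + E(l(-5)) = 50400 + 87 = 50487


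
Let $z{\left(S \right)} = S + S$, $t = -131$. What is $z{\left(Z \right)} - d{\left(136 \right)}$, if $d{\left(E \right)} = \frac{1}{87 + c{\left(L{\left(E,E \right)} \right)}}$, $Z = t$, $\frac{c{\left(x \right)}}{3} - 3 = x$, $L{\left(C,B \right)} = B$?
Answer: $- \frac{132049}{504} \approx -262.0$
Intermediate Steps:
$c{\left(x \right)} = 9 + 3 x$
$Z = -131$
$z{\left(S \right)} = 2 S$
$d{\left(E \right)} = \frac{1}{96 + 3 E}$ ($d{\left(E \right)} = \frac{1}{87 + \left(9 + 3 E\right)} = \frac{1}{96 + 3 E}$)
$z{\left(Z \right)} - d{\left(136 \right)} = 2 \left(-131\right) - \frac{1}{3 \left(32 + 136\right)} = -262 - \frac{1}{3 \cdot 168} = -262 - \frac{1}{3} \cdot \frac{1}{168} = -262 - \frac{1}{504} = - \frac{132049}{504}$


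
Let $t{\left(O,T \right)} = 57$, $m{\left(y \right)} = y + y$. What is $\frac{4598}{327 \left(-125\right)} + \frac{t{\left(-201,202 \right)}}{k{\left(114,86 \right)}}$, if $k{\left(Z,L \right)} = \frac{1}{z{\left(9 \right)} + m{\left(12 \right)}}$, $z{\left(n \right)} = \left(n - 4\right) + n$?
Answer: $\frac{88530652}{40875} \approx 2165.9$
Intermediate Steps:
$m{\left(y \right)} = 2 y$
$z{\left(n \right)} = -4 + 2 n$ ($z{\left(n \right)} = \left(-4 + n\right) + n = -4 + 2 n$)
$k{\left(Z,L \right)} = \frac{1}{38}$ ($k{\left(Z,L \right)} = \frac{1}{\left(-4 + 2 \cdot 9\right) + 2 \cdot 12} = \frac{1}{\left(-4 + 18\right) + 24} = \frac{1}{14 + 24} = \frac{1}{38}$)
$\frac{4598}{327 \left(-125\right)} + \frac{t{\left(-201,202 \right)}}{k{\left(114,86 \right)}} = \frac{4598}{327 \left(-125\right)} + 57 \frac{1}{\frac{1}{38}} = \frac{4598}{-40875} + 57 \cdot 38 = 4598 \left(- \frac{1}{40875}\right) + 2166 = - \frac{4598}{40875} + 2166 = \frac{88530652}{40875}$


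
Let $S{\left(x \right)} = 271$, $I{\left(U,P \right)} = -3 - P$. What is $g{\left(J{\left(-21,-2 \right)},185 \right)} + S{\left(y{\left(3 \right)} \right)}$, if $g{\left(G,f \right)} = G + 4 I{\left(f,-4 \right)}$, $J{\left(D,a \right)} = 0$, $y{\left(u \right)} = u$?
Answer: $275$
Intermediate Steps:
$g{\left(G,f \right)} = 4 + G$ ($g{\left(G,f \right)} = G + 4 \left(-3 - -4\right) = G + 4 \left(-3 + 4\right) = G + 4 \cdot 1 = G + 4 = 4 + G$)
$g{\left(J{\left(-21,-2 \right)},185 \right)} + S{\left(y{\left(3 \right)} \right)} = \left(4 + 0\right) + 271 = 4 + 271 = 275$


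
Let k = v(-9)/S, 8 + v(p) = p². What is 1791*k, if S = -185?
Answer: -130743/185 ≈ -706.72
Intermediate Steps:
v(p) = -8 + p²
k = -73/185 (k = (-8 + (-9)²)/(-185) = (-8 + 81)*(-1/185) = 73*(-1/185) = -73/185 ≈ -0.39459)
1791*k = 1791*(-73/185) = -130743/185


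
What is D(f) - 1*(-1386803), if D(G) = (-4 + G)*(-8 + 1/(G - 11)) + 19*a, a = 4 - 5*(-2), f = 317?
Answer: 423677203/306 ≈ 1.3846e+6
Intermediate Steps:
a = 14 (a = 4 + 10 = 14)
D(G) = 266 + (-8 + 1/(-11 + G))*(-4 + G) (D(G) = (-4 + G)*(-8 + 1/(G - 11)) + 19*14 = (-4 + G)*(-8 + 1/(-11 + G)) + 266 = (-8 + 1/(-11 + G))*(-4 + G) + 266 = 266 + (-8 + 1/(-11 + G))*(-4 + G))
D(f) - 1*(-1386803) = (-3282 - 8*317² + 387*317)/(-11 + 317) - 1*(-1386803) = (-3282 - 8*100489 + 122679)/306 + 1386803 = (-3282 - 803912 + 122679)/306 + 1386803 = (1/306)*(-684515) + 1386803 = -684515/306 + 1386803 = 423677203/306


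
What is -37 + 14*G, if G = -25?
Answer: -387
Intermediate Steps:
-37 + 14*G = -37 + 14*(-25) = -37 - 350 = -387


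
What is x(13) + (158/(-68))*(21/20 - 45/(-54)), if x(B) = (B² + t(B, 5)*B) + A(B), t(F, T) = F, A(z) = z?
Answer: 707113/2040 ≈ 346.62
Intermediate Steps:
x(B) = B + 2*B² (x(B) = (B² + B*B) + B = (B² + B²) + B = 2*B² + B = B + 2*B²)
x(13) + (158/(-68))*(21/20 - 45/(-54)) = 13*(1 + 2*13) + (158/(-68))*(21/20 - 45/(-54)) = 13*(1 + 26) + (158*(-1/68))*(21*(1/20) - 45*(-1/54)) = 13*27 - 79*(21/20 + ⅚)/34 = 351 - 79/34*113/60 = 351 - 8927/2040 = 707113/2040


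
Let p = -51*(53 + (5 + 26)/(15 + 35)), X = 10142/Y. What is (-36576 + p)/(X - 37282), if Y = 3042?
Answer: 2989572651/2835042550 ≈ 1.0545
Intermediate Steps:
X = 5071/1521 (X = 10142/3042 = 10142*(1/3042) = 5071/1521 ≈ 3.3340)
p = -136731/50 (p = -51*(53 + 31/50) = -51*2681/50 = -136731/50 ≈ -2734.6)
(-36576 + p)/(X - 37282) = (-36576 - 136731/50)/(5071/1521 - 37282) = -1965531/(50*(-56700851/1521)) = -1965531/50*(-1521/56700851) = 2989572651/2835042550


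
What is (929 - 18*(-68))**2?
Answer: 4635409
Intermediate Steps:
(929 - 18*(-68))**2 = (929 + 1224)**2 = 2153**2 = 4635409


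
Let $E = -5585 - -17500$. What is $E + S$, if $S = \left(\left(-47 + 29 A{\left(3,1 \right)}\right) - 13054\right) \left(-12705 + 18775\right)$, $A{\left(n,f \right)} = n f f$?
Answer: $-78983065$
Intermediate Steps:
$A{\left(n,f \right)} = n f^{2}$ ($A{\left(n,f \right)} = f n f = n f^{2}$)
$E = 11915$ ($E = -5585 + 17500 = 11915$)
$S = -78994980$ ($S = \left(\left(-47 + 29 \cdot 3 \cdot 1^{2}\right) - 13054\right) \left(-12705 + 18775\right) = \left(\left(-47 + 29 \cdot 3 \cdot 1\right) - 13054\right) 6070 = \left(\left(-47 + 29 \cdot 3\right) - 13054\right) 6070 = \left(\left(-47 + 87\right) - 13054\right) 6070 = \left(40 - 13054\right) 6070 = \left(-13014\right) 6070 = -78994980$)
$E + S = 11915 - 78994980 = -78983065$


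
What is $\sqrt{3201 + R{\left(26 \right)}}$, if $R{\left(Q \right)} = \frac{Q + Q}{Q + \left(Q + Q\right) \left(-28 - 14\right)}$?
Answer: $\frac{\sqrt{22051523}}{83} \approx 56.577$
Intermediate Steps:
$R{\left(Q \right)} = - \frac{2}{83}$ ($R{\left(Q \right)} = \frac{2 Q}{Q + 2 Q \left(-42\right)} = \frac{2 Q}{Q - 84 Q} = \frac{2 Q}{\left(-83\right) Q} = 2 Q \left(- \frac{1}{83 Q}\right) = - \frac{2}{83}$)
$\sqrt{3201 + R{\left(26 \right)}} = \sqrt{3201 - \frac{2}{83}} = \sqrt{\frac{265681}{83}} = \frac{\sqrt{22051523}}{83}$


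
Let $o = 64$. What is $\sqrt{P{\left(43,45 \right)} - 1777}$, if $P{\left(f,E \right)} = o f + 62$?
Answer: $\sqrt{1037} \approx 32.203$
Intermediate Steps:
$P{\left(f,E \right)} = 62 + 64 f$ ($P{\left(f,E \right)} = 64 f + 62 = 62 + 64 f$)
$\sqrt{P{\left(43,45 \right)} - 1777} = \sqrt{\left(62 + 64 \cdot 43\right) - 1777} = \sqrt{\left(62 + 2752\right) - 1777} = \sqrt{2814 - 1777} = \sqrt{1037}$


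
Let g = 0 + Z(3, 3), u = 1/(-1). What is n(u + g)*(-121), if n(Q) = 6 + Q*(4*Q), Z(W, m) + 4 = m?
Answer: -2662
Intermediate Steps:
Z(W, m) = -4 + m
u = -1
g = -1 (g = 0 + (-4 + 3) = 0 - 1 = -1)
n(Q) = 6 + 4*Q²
n(u + g)*(-121) = (6 + 4*(-1 - 1)²)*(-121) = (6 + 4*(-2)²)*(-121) = (6 + 4*4)*(-121) = (6 + 16)*(-121) = 22*(-121) = -2662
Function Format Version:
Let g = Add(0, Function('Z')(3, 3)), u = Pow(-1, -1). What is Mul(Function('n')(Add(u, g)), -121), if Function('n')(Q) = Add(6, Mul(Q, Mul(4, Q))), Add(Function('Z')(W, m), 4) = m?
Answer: -2662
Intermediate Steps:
Function('Z')(W, m) = Add(-4, m)
u = -1
g = -1 (g = Add(0, Add(-4, 3)) = Add(0, -1) = -1)
Function('n')(Q) = Add(6, Mul(4, Pow(Q, 2)))
Mul(Function('n')(Add(u, g)), -121) = Mul(Add(6, Mul(4, Pow(Add(-1, -1), 2))), -121) = Mul(Add(6, Mul(4, Pow(-2, 2))), -121) = Mul(Add(6, Mul(4, 4)), -121) = Mul(Add(6, 16), -121) = Mul(22, -121) = -2662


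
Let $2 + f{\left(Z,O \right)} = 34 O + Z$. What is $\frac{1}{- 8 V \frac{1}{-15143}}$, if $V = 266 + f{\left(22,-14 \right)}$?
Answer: $- \frac{797}{80} \approx -9.9625$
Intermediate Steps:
$f{\left(Z,O \right)} = -2 + Z + 34 O$ ($f{\left(Z,O \right)} = -2 + \left(34 O + Z\right) = -2 + \left(Z + 34 O\right) = -2 + Z + 34 O$)
$V = -190$ ($V = 266 + \left(-2 + 22 + 34 \left(-14\right)\right) = 266 - 456 = -190$)
$\frac{1}{- 8 V \frac{1}{-15143}} = \frac{1}{\left(-8\right) \left(-190\right) \frac{1}{-15143}} = \frac{1}{1520 \left(- \frac{1}{15143}\right)} = \frac{1}{- \frac{80}{797}} = - \frac{797}{80}$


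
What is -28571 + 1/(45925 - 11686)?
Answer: -978242468/34239 ≈ -28571.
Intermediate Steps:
-28571 + 1/(45925 - 11686) = -28571 + 1/34239 = -978242468/34239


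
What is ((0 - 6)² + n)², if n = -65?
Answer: 841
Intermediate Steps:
((0 - 6)² + n)² = ((0 - 6)² - 65)² = ((-6)² - 65)² = (36 - 65)² = (-29)² = 841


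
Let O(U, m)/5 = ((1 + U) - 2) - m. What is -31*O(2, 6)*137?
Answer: 106175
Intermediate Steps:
O(U, m) = -5 - 5*m + 5*U (O(U, m) = 5*(((1 + U) - 2) - m) = 5*((-1 + U) - m) = 5*(-1 + U - m) = -5 - 5*m + 5*U)
-31*O(2, 6)*137 = -31*(-5 - 5*6 + 5*2)*137 = -31*(-5 - 30 + 10)*137 = -31*(-25)*137 = 775*137 = 106175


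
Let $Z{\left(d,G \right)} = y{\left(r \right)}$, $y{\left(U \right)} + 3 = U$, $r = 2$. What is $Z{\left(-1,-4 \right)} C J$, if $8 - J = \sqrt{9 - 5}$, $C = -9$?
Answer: $54$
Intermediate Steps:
$y{\left(U \right)} = -3 + U$
$Z{\left(d,G \right)} = -1$ ($Z{\left(d,G \right)} = -3 + 2 = -1$)
$J = 6$ ($J = 8 - \sqrt{9 - 5} = 8 - \sqrt{4} = 8 - 2 = 6$)
$Z{\left(-1,-4 \right)} C J = \left(-1\right) \left(-9\right) 6 = 9 \cdot 6 = 54$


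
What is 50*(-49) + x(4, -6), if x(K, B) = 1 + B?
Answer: -2455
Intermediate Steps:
50*(-49) + x(4, -6) = 50*(-49) + (1 - 6) = -2450 - 5 = -2455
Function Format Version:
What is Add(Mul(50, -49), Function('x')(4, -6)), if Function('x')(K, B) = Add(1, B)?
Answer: -2455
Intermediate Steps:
Add(Mul(50, -49), Function('x')(4, -6)) = Add(Mul(50, -49), Add(1, -6)) = Add(-2450, -5) = -2455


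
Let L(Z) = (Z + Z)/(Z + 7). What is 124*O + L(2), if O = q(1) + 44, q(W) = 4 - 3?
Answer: 50224/9 ≈ 5580.4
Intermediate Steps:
L(Z) = 2*Z/(7 + Z) (L(Z) = (2*Z)/(7 + Z) = 2*Z/(7 + Z))
q(W) = 1
O = 45 (O = 1 + 44 = 45)
124*O + L(2) = 124*45 + 2*2/(7 + 2) = 5580 + 2*2/9 = 5580 + 2*2*(⅑) = 5580 + 4/9 = 50224/9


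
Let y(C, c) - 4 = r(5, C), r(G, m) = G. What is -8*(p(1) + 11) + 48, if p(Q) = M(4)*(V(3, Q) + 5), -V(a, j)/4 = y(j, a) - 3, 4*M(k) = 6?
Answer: 188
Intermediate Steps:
M(k) = 3/2 (M(k) = (1/4)*6 = 3/2)
y(C, c) = 9 (y(C, c) = 4 + 5 = 9)
V(a, j) = -24 (V(a, j) = -4*(9 - 3) = -4*6 = -24)
p(Q) = -57/2 (p(Q) = 3*(-24 + 5)/2 = (3/2)*(-19) = -57/2)
-8*(p(1) + 11) + 48 = -8*(-57/2 + 11) + 48 = -8*(-35/2) + 48 = 140 + 48 = 188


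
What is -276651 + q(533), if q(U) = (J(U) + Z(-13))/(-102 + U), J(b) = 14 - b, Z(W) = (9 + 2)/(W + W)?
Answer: -3100164611/11206 ≈ -2.7665e+5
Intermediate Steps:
Z(W) = 11/(2*W) (Z(W) = 11/((2*W)) = 11*(1/(2*W)) = 11/(2*W))
q(U) = (353/26 - U)/(-102 + U) (q(U) = ((14 - U) + (11/2)/(-13))/(-102 + U) = ((14 - U) + (11/2)*(-1/13))/(-102 + U) = ((14 - U) - 11/26)/(-102 + U) = (353/26 - U)/(-102 + U))
-276651 + q(533) = -276651 + (353/26 - 1*533)/(-102 + 533) = -276651 + (353/26 - 533)/431 = -276651 + (1/431)*(-13505/26) = -276651 - 13505/11206 = -3100164611/11206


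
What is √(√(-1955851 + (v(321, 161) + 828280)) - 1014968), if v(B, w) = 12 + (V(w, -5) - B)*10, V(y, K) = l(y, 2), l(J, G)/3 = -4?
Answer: √(-1014968 + I*√1130889) ≈ 0.528 + 1007.5*I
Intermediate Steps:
l(J, G) = -12 (l(J, G) = 3*(-4) = -12)
V(y, K) = -12
v(B, w) = -108 - 10*B (v(B, w) = 12 + (-12 - B)*10 = 12 + (-120 - 10*B) = -108 - 10*B)
√(√(-1955851 + (v(321, 161) + 828280)) - 1014968) = √(√(-1955851 + ((-108 - 10*321) + 828280)) - 1014968) = √(√(-1955851 + ((-108 - 3210) + 828280)) - 1014968) = √(√(-1955851 + (-3318 + 828280)) - 1014968) = √(√(-1955851 + 824962) - 1014968) = √(√(-1130889) - 1014968) = √(I*√1130889 - 1014968) = √(-1014968 + I*√1130889)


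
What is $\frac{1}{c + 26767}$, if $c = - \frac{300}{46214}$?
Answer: $\frac{23107}{618504919} \approx 3.7359 \cdot 10^{-5}$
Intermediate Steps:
$c = - \frac{150}{23107}$ ($c = \left(-300\right) \frac{1}{46214} = - \frac{150}{23107} \approx -0.0064915$)
$\frac{1}{c + 26767} = \frac{1}{- \frac{150}{23107} + 26767} = \frac{1}{\frac{618504919}{23107}} = \frac{23107}{618504919}$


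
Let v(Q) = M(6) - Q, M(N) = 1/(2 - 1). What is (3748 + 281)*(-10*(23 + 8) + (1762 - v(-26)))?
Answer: 5741325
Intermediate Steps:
M(N) = 1 (M(N) = 1/1 = 1)
v(Q) = 1 - Q
(3748 + 281)*(-10*(23 + 8) + (1762 - v(-26))) = (3748 + 281)*(-10*(23 + 8) + (1762 - (1 - 1*(-26)))) = 4029*(-10*31 + (1762 - (1 + 26))) = 4029*(-310 + (1762 - 1*27)) = 4029*(-310 + (1762 - 27)) = 4029*(-310 + 1735) = 4029*1425 = 5741325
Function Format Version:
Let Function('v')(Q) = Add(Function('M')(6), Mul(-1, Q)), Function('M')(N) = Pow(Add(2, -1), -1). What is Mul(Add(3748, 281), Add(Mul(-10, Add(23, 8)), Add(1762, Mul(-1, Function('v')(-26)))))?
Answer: 5741325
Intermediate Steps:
Function('M')(N) = 1 (Function('M')(N) = Pow(1, -1) = 1)
Function('v')(Q) = Add(1, Mul(-1, Q))
Mul(Add(3748, 281), Add(Mul(-10, Add(23, 8)), Add(1762, Mul(-1, Function('v')(-26))))) = Mul(Add(3748, 281), Add(Mul(-10, Add(23, 8)), Add(1762, Mul(-1, Add(1, Mul(-1, -26)))))) = Mul(4029, Add(Mul(-10, 31), Add(1762, Mul(-1, Add(1, 26))))) = Mul(4029, Add(-310, Add(1762, Mul(-1, 27)))) = Mul(4029, Add(-310, Add(1762, -27))) = Mul(4029, Add(-310, 1735)) = Mul(4029, 1425) = 5741325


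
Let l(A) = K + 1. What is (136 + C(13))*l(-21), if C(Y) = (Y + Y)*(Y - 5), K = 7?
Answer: 2752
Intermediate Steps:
l(A) = 8 (l(A) = 7 + 1 = 8)
C(Y) = 2*Y*(-5 + Y) (C(Y) = (2*Y)*(-5 + Y) = 2*Y*(-5 + Y))
(136 + C(13))*l(-21) = (136 + 2*13*(-5 + 13))*8 = (136 + 2*13*8)*8 = (136 + 208)*8 = 344*8 = 2752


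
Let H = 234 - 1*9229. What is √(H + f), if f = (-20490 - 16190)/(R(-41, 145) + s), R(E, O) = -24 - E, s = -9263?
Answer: I*√192157514535/4623 ≈ 94.821*I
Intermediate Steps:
H = -8995 (H = 234 - 9229 = -8995)
f = 18340/4623 (f = (-20490 - 16190)/((-24 - 1*(-41)) - 9263) = -36680/((-24 + 41) - 9263) = -36680/(17 - 9263) = -36680/(-9246) = -36680*(-1/9246) = 18340/4623 ≈ 3.9671)
√(H + f) = √(-8995 + 18340/4623) = √(-41565545/4623) = I*√192157514535/4623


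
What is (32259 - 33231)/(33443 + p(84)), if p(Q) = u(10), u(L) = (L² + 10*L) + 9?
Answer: -243/8413 ≈ -0.028884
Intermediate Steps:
u(L) = 9 + L² + 10*L
p(Q) = 209 (p(Q) = 9 + 10² + 10*10 = 9 + 100 + 100 = 209)
(32259 - 33231)/(33443 + p(84)) = (32259 - 33231)/(33443 + 209) = -972/33652 = -972*1/33652 = -243/8413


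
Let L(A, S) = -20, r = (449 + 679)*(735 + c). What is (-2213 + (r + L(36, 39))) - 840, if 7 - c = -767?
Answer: 1699079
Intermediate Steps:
c = 774 (c = 7 - 1*(-767) = 7 + 767 = 774)
r = 1702152 (r = (449 + 679)*(735 + 774) = 1128*1509 = 1702152)
(-2213 + (r + L(36, 39))) - 840 = (-2213 + (1702152 - 20)) - 840 = (-2213 + 1702132) - 840 = 1699919 - 840 = 1699079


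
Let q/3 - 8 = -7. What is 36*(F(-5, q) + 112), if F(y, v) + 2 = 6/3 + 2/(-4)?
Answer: 4014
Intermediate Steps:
q = 3 (q = 24 + 3*(-7) = 24 - 21 = 3)
F(y, v) = -½ (F(y, v) = -2 + (6/3 + 2/(-4)) = -2 + (6*(⅓) + 2*(-¼)) = -2 + (2 - ½) = -2 + 3/2 = -½)
36*(F(-5, q) + 112) = 36*(-½ + 112) = 36*(223/2) = 4014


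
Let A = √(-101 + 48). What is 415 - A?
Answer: 415 - I*√53 ≈ 415.0 - 7.2801*I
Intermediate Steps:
A = I*√53 (A = √(-53) = I*√53 ≈ 7.2801*I)
415 - A = 415 - I*√53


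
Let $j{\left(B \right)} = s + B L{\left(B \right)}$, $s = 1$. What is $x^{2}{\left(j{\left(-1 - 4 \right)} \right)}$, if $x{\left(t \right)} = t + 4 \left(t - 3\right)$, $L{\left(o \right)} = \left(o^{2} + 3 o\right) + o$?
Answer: $17424$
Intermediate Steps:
$L{\left(o \right)} = o^{2} + 4 o$
$j{\left(B \right)} = 1 + B^{2} \left(4 + B\right)$ ($j{\left(B \right)} = 1 + B B \left(4 + B\right) = 1 + B^{2} \left(4 + B\right)$)
$x{\left(t \right)} = -12 + 5 t$ ($x{\left(t \right)} = t + 4 \left(-3 + t\right) = t + \left(-12 + 4 t\right) = -12 + 5 t$)
$x^{2}{\left(j{\left(-1 - 4 \right)} \right)} = \left(-12 + 5 \left(1 + \left(-1 - 4\right)^{2} \left(4 - 5\right)\right)\right)^{2} = \left(-12 + 5 \left(1 + \left(-5\right)^{2} \left(4 - 5\right)\right)\right)^{2} = \left(-12 + 5 \left(1 + 25 \left(-1\right)\right)\right)^{2} = \left(-12 + 5 \left(1 - 25\right)\right)^{2} = \left(-12 + 5 \left(-24\right)\right)^{2} = \left(-12 - 120\right)^{2} = \left(-132\right)^{2} = 17424$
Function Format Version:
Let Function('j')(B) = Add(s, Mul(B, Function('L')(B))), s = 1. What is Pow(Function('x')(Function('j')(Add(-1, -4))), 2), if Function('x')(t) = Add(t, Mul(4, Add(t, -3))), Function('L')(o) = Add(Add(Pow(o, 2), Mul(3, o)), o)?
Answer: 17424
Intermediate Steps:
Function('L')(o) = Add(Pow(o, 2), Mul(4, o))
Function('j')(B) = Add(1, Mul(Pow(B, 2), Add(4, B))) (Function('j')(B) = Add(1, Mul(B, Mul(B, Add(4, B)))) = Add(1, Mul(Pow(B, 2), Add(4, B))))
Function('x')(t) = Add(-12, Mul(5, t)) (Function('x')(t) = Add(t, Mul(4, Add(-3, t))) = Add(t, Add(-12, Mul(4, t))) = Add(-12, Mul(5, t)))
Pow(Function('x')(Function('j')(Add(-1, -4))), 2) = Pow(Add(-12, Mul(5, Add(1, Mul(Pow(Add(-1, -4), 2), Add(4, Add(-1, -4)))))), 2) = Pow(Add(-12, Mul(5, Add(1, Mul(Pow(-5, 2), Add(4, -5))))), 2) = Pow(Add(-12, Mul(5, Add(1, Mul(25, -1)))), 2) = Pow(Add(-12, Mul(5, Add(1, -25))), 2) = Pow(Add(-12, Mul(5, -24)), 2) = Pow(Add(-12, -120), 2) = Pow(-132, 2) = 17424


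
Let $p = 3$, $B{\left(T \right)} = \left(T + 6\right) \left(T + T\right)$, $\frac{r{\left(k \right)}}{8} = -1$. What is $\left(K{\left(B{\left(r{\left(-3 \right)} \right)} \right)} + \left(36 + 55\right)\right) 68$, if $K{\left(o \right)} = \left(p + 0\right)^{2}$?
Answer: $6800$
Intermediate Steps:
$r{\left(k \right)} = -8$ ($r{\left(k \right)} = 8 \left(-1\right) = -8$)
$B{\left(T \right)} = 2 T \left(6 + T\right)$ ($B{\left(T \right)} = \left(6 + T\right) 2 T = 2 T \left(6 + T\right)$)
$K{\left(o \right)} = 9$ ($K{\left(o \right)} = \left(3 + 0\right)^{2} = 3^{2} = 9$)
$\left(K{\left(B{\left(r{\left(-3 \right)} \right)} \right)} + \left(36 + 55\right)\right) 68 = \left(9 + \left(36 + 55\right)\right) 68 = \left(9 + 91\right) 68 = 100 \cdot 68 = 6800$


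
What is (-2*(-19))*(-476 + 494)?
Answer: 684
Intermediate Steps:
(-2*(-19))*(-476 + 494) = 38*18 = 684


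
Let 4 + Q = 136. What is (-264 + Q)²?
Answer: 17424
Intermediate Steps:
Q = 132 (Q = -4 + 136 = 132)
(-264 + Q)² = (-264 + 132)² = (-132)² = 17424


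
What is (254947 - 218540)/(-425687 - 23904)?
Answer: -36407/449591 ≈ -0.080978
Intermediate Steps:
(254947 - 218540)/(-425687 - 23904) = 36407/(-449591) = 36407*(-1/449591) = -36407/449591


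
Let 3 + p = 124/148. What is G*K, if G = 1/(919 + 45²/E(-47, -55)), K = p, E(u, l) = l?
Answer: -110/44881 ≈ -0.0024509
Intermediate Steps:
p = -80/37 (p = -3 + 124/148 = -3 + 124*(1/148) = -3 + 31/37 = -80/37 ≈ -2.1622)
K = -80/37 ≈ -2.1622
G = 11/9704 (G = 1/(919 + 45²/(-55)) = 1/(919 + 2025*(-1/55)) = 1/(919 - 405/11) = 1/(9704/11) = 11/9704 ≈ 0.0011336)
G*K = (11/9704)*(-80/37) = -110/44881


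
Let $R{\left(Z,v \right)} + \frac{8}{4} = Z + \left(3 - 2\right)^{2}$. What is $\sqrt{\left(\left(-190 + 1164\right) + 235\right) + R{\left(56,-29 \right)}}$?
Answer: $4 \sqrt{79} \approx 35.553$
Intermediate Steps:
$R{\left(Z,v \right)} = -1 + Z$ ($R{\left(Z,v \right)} = -2 + \left(Z + \left(3 - 2\right)^{2}\right) = -2 + \left(Z + 1^{2}\right) = -2 + \left(Z + 1\right) = -2 + \left(1 + Z\right) = -1 + Z$)
$\sqrt{\left(\left(-190 + 1164\right) + 235\right) + R{\left(56,-29 \right)}} = \sqrt{\left(\left(-190 + 1164\right) + 235\right) + \left(-1 + 56\right)} = \sqrt{\left(974 + 235\right) + 55} = \sqrt{1209 + 55} = \sqrt{1264} = 4 \sqrt{79}$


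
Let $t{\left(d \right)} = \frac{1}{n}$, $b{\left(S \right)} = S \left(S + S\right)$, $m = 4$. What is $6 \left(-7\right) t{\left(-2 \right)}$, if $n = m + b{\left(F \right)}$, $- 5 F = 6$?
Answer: $- \frac{525}{86} \approx -6.1047$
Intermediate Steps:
$F = - \frac{6}{5}$ ($F = \left(- \frac{1}{5}\right) 6 = - \frac{6}{5} \approx -1.2$)
$b{\left(S \right)} = 2 S^{2}$ ($b{\left(S \right)} = S 2 S = 2 S^{2}$)
$n = \frac{172}{25}$ ($n = 4 + 2 \left(- \frac{6}{5}\right)^{2} = 4 + 2 \cdot \frac{36}{25} = 4 + \frac{72}{25} = \frac{172}{25} \approx 6.88$)
$t{\left(d \right)} = \frac{25}{172}$ ($t{\left(d \right)} = \frac{1}{\frac{172}{25}} = \frac{25}{172}$)
$6 \left(-7\right) t{\left(-2 \right)} = 6 \left(-7\right) \frac{25}{172} = \left(-42\right) \frac{25}{172} = - \frac{525}{86}$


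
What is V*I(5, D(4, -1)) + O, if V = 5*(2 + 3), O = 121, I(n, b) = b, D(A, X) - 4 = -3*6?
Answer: -229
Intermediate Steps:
D(A, X) = -14 (D(A, X) = 4 - 3*6 = 4 - 18 = -14)
V = 25 (V = 5*5 = 25)
V*I(5, D(4, -1)) + O = 25*(-14) + 121 = -350 + 121 = -229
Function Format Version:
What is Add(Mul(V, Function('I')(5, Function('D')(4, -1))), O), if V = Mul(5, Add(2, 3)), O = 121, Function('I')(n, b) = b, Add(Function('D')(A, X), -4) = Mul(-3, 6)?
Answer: -229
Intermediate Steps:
Function('D')(A, X) = -14 (Function('D')(A, X) = Add(4, Mul(-3, 6)) = Add(4, -18) = -14)
V = 25 (V = Mul(5, 5) = 25)
Add(Mul(V, Function('I')(5, Function('D')(4, -1))), O) = Add(Mul(25, -14), 121) = Add(-350, 121) = -229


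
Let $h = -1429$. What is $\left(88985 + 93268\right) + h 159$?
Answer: $-44958$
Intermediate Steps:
$\left(88985 + 93268\right) + h 159 = \left(88985 + 93268\right) - 227211 = 182253 - 227211 = -44958$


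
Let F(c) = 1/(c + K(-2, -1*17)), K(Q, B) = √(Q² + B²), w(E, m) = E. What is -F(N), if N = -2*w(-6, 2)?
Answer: 12/149 - √293/149 ≈ -0.034344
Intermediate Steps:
K(Q, B) = √(B² + Q²)
N = 12 (N = -2*(-6) = 12)
F(c) = 1/(c + √293) (F(c) = 1/(c + √((-1*17)² + (-2)²)) = 1/(c + √((-17)² + 4)) = 1/(c + √(289 + 4)) = 1/(c + √293))
-F(N) = -1/(12 + √293)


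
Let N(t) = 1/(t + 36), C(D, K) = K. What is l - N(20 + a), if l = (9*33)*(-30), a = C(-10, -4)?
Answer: -463321/52 ≈ -8910.0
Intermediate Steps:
a = -4
l = -8910 (l = 297*(-30) = -8910)
N(t) = 1/(36 + t)
l - N(20 + a) = -8910 - 1/(36 + (20 - 4)) = -8910 - 1/(36 + 16) = -8910 - 1/52 = -463321/52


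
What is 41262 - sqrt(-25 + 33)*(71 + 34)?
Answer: 41262 - 210*sqrt(2) ≈ 40965.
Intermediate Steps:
41262 - sqrt(-25 + 33)*(71 + 34) = 41262 - sqrt(8)*105 = 41262 - 2*sqrt(2)*105 = 41262 - 210*sqrt(2)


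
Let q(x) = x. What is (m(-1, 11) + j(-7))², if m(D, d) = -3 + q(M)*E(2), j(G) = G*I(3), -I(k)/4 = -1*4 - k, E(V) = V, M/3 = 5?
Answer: 28561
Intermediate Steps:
M = 15 (M = 3*5 = 15)
I(k) = 16 + 4*k (I(k) = -4*(-1*4 - k) = -4*(-4 - k) = 16 + 4*k)
j(G) = 28*G (j(G) = G*(16 + 4*3) = G*(16 + 12) = G*28 = 28*G)
m(D, d) = 27 (m(D, d) = -3 + 15*2 = -3 + 30 = 27)
(m(-1, 11) + j(-7))² = (27 + 28*(-7))² = (27 - 196)² = (-169)² = 28561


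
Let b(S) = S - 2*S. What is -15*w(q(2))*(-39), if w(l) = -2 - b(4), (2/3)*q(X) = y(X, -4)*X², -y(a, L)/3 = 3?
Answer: 1170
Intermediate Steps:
b(S) = -S
y(a, L) = -9 (y(a, L) = -3*3 = -9)
q(X) = -27*X²/2 (q(X) = 3*(-9*X²)/2 = -27*X²/2)
w(l) = 2 (w(l) = -2 - (-1)*4 = -2 - 1*(-4) = -2 + 4 = 2)
-15*w(q(2))*(-39) = -15*2*(-39) = -30*(-39) = 1170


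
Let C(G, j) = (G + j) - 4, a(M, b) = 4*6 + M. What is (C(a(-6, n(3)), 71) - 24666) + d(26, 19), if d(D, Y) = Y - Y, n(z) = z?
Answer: -24581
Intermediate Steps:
a(M, b) = 24 + M
C(G, j) = -4 + G + j
d(D, Y) = 0
(C(a(-6, n(3)), 71) - 24666) + d(26, 19) = ((-4 + (24 - 6) + 71) - 24666) + 0 = ((-4 + 18 + 71) - 24666) + 0 = (85 - 24666) + 0 = -24581 + 0 = -24581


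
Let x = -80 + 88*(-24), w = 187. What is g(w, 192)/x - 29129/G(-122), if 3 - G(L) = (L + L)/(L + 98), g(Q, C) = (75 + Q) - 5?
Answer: 383093557/94256 ≈ 4064.4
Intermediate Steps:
x = -2192 (x = -80 - 2112 = -2192)
g(Q, C) = 70 + Q
G(L) = 3 - 2*L/(98 + L) (G(L) = 3 - (L + L)/(L + 98) = 3 - 2*L/(98 + L))
g(w, 192)/x - 29129/G(-122) = (70 + 187)/(-2192) - 29129*(98 - 122)/(294 - 122) = 257*(-1/2192) - 29129/(172/(-24)) = -257/2192 - 29129/((-1/24*172)) = -257/2192 - 29129/(-43/6) = -257/2192 - 29129*(-6/43) = -257/2192 + 174774/43 = 383093557/94256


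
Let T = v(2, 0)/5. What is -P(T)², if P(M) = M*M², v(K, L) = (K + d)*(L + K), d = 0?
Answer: -4096/15625 ≈ -0.26214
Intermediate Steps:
v(K, L) = K*(K + L) (v(K, L) = (K + 0)*(L + K) = K*(K + L))
T = ⅘ (T = (2*(2 + 0))/5 = (2*2)*(⅕) = 4*(⅕) = ⅘ ≈ 0.80000)
P(M) = M³
-P(T)² = -((⅘)³)² = -(64/125)² = -1*4096/15625 = -4096/15625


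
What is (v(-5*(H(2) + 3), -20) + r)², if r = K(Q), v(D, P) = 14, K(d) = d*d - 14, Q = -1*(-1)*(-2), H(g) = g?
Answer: 16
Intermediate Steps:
Q = -2 (Q = 1*(-2) = -2)
K(d) = -14 + d² (K(d) = d² - 14 = -14 + d²)
r = -10 (r = -14 + (-2)² = -14 + 4 = -10)
(v(-5*(H(2) + 3), -20) + r)² = (14 - 10)² = 4² = 16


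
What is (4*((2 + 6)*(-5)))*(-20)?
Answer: 3200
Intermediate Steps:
(4*((2 + 6)*(-5)))*(-20) = (4*(8*(-5)))*(-20) = (4*(-40))*(-20) = -160*(-20) = 3200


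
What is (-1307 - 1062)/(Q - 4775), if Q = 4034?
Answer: 2369/741 ≈ 3.1970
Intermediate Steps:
(-1307 - 1062)/(Q - 4775) = (-1307 - 1062)/(4034 - 4775) = -2369/(-741) = -2369*(-1/741) = 2369/741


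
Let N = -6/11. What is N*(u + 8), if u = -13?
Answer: 30/11 ≈ 2.7273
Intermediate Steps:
N = -6/11 (N = -6*1/11 = -6/11 ≈ -0.54545)
N*(u + 8) = -6*(-13 + 8)/11 = -6/11*(-5) = 30/11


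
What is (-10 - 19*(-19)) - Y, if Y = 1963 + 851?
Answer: -2463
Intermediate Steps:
Y = 2814
(-10 - 19*(-19)) - Y = (-10 - 19*(-19)) - 1*2814 = (-10 + 361) - 2814 = 351 - 2814 = -2463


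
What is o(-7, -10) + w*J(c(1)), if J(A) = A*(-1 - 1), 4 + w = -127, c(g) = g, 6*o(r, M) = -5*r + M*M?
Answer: 569/2 ≈ 284.50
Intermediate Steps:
o(r, M) = -5*r/6 + M²/6 (o(r, M) = (-5*r + M*M)/6 = (-5*r + M²)/6 = (M² - 5*r)/6 = -5*r/6 + M²/6)
w = -131 (w = -4 - 127 = -131)
J(A) = -2*A (J(A) = A*(-2) = -2*A)
o(-7, -10) + w*J(c(1)) = (-⅚*(-7) + (⅙)*(-10)²) - (-262) = (35/6 + (⅙)*100) - 131*(-2) = (35/6 + 50/3) + 262 = 45/2 + 262 = 569/2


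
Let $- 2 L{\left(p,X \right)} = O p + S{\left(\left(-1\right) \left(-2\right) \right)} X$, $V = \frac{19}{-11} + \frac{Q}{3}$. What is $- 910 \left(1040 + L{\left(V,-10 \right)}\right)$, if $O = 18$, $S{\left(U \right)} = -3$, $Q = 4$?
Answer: $- \frac{10295740}{11} \approx -9.3598 \cdot 10^{5}$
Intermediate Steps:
$V = - \frac{13}{33}$ ($V = \frac{19}{-11} + \frac{4}{3} = 19 \left(- \frac{1}{11}\right) + 4 \cdot \frac{1}{3} = - \frac{19}{11} + \frac{4}{3} = - \frac{13}{33} \approx -0.39394$)
$L{\left(p,X \right)} = - 9 p + \frac{3 X}{2}$ ($L{\left(p,X \right)} = - \frac{18 p - 3 X}{2} = - \frac{- 3 X + 18 p}{2} = - 9 p + \frac{3 X}{2}$)
$- 910 \left(1040 + L{\left(V,-10 \right)}\right) = - 910 \left(1040 + \left(\left(-9\right) \left(- \frac{13}{33}\right) + \frac{3}{2} \left(-10\right)\right)\right) = - 910 \left(1040 + \left(\frac{39}{11} - 15\right)\right) = - 910 \left(1040 - \frac{126}{11}\right) = \left(-910\right) \frac{11314}{11} = - \frac{10295740}{11}$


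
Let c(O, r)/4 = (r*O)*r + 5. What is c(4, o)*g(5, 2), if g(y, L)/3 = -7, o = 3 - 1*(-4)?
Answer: -16884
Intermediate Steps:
o = 7 (o = 3 + 4 = 7)
g(y, L) = -21 (g(y, L) = 3*(-7) = -21)
c(O, r) = 20 + 4*O*r² (c(O, r) = 4*((r*O)*r + 5) = 4*((O*r)*r + 5) = 4*(O*r² + 5) = 4*(5 + O*r²) = 20 + 4*O*r²)
c(4, o)*g(5, 2) = (20 + 4*4*7²)*(-21) = (20 + 4*4*49)*(-21) = (20 + 784)*(-21) = 804*(-21) = -16884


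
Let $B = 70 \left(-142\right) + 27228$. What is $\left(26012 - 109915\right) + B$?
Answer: $-66615$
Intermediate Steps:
$B = 17288$ ($B = -9940 + 27228 = 17288$)
$\left(26012 - 109915\right) + B = \left(26012 - 109915\right) + 17288 = -83903 + 17288 = -66615$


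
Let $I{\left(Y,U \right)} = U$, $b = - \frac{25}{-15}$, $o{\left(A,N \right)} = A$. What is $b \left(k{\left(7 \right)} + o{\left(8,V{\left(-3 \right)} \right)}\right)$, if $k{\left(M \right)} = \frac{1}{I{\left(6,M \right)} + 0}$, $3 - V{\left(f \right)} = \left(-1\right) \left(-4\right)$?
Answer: $\frac{95}{7} \approx 13.571$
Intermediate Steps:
$V{\left(f \right)} = -1$ ($V{\left(f \right)} = 3 - \left(-1\right) \left(-4\right) = 3 - 4 = -1$)
$b = \frac{5}{3}$ ($b = \left(-25\right) \left(- \frac{1}{15}\right) = \frac{5}{3} \approx 1.6667$)
$k{\left(M \right)} = \frac{1}{M}$ ($k{\left(M \right)} = \frac{1}{M + 0} = \frac{1}{M}$)
$b \left(k{\left(7 \right)} + o{\left(8,V{\left(-3 \right)} \right)}\right) = \frac{5 \left(\frac{1}{7} + 8\right)}{3} = \frac{5}{3} \cdot \frac{57}{7} = \frac{95}{7}$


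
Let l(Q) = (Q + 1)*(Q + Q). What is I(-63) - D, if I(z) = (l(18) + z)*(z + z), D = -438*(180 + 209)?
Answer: 92136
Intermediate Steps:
l(Q) = 2*Q*(1 + Q) (l(Q) = (1 + Q)*(2*Q) = 2*Q*(1 + Q))
D = -170382 (D = -438*389 = -170382)
I(z) = 2*z*(684 + z) (I(z) = (2*18*(1 + 18) + z)*(z + z) = (2*18*19 + z)*(2*z) = (684 + z)*(2*z) = 2*z*(684 + z))
I(-63) - D = 2*(-63)*(684 - 63) - 1*(-170382) = 2*(-63)*621 + 170382 = -78246 + 170382 = 92136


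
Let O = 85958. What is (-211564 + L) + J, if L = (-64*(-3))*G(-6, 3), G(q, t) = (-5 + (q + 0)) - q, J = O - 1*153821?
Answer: -280387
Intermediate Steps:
J = -67863 (J = 85958 - 1*153821 = 85958 - 153821 = -67863)
G(q, t) = -5 (G(q, t) = (-5 + q) - q = -5)
L = -960 (L = -64*(-3)*(-5) = 192*(-5) = -960)
(-211564 + L) + J = (-211564 - 960) - 67863 = -212524 - 67863 = -280387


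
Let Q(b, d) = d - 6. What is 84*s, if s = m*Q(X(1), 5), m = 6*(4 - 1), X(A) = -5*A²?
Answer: -1512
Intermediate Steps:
Q(b, d) = -6 + d
m = 18 (m = 6*3 = 18)
s = -18 (s = 18*(-6 + 5) = 18*(-1) = -18)
84*s = 84*(-18) = -1512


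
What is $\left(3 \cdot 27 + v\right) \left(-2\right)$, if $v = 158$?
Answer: $-478$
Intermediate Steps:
$\left(3 \cdot 27 + v\right) \left(-2\right) = \left(3 \cdot 27 + 158\right) \left(-2\right) = \left(81 + 158\right) \left(-2\right) = 239 \left(-2\right) = -478$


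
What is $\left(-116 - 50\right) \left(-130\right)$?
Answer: $21580$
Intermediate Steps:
$\left(-116 - 50\right) \left(-130\right) = \left(-166\right) \left(-130\right) = 21580$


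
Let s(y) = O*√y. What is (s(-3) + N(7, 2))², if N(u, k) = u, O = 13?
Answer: -458 + 182*I*√3 ≈ -458.0 + 315.23*I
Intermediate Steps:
s(y) = 13*√y
(s(-3) + N(7, 2))² = (13*√(-3) + 7)² = (13*(I*√3) + 7)² = (13*I*√3 + 7)² = (7 + 13*I*√3)²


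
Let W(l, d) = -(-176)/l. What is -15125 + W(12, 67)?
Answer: -45331/3 ≈ -15110.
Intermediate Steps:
W(l, d) = 176/l
-15125 + W(12, 67) = -15125 + 176/12 = -15125 + 176*(1/12) = -15125 + 44/3 = -45331/3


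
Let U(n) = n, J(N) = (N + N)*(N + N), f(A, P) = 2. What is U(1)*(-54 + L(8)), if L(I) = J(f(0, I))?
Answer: -38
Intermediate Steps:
J(N) = 4*N² (J(N) = (2*N)*(2*N) = 4*N²)
L(I) = 16 (L(I) = 4*2² = 4*4 = 16)
U(1)*(-54 + L(8)) = 1*(-54 + 16) = 1*(-38) = -38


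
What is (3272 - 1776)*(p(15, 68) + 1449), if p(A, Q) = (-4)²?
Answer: 2191640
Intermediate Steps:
p(A, Q) = 16
(3272 - 1776)*(p(15, 68) + 1449) = (3272 - 1776)*(16 + 1449) = 1496*1465 = 2191640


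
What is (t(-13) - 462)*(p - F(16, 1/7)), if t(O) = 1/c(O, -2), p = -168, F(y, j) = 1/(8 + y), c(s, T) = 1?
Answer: 1859213/24 ≈ 77467.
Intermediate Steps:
t(O) = 1 (t(O) = 1/1 = 1)
(t(-13) - 462)*(p - F(16, 1/7)) = (1 - 462)*(-168 - 1/(8 + 16)) = -461*(-168 - 1/24) = -461*(-4033/24) = 1859213/24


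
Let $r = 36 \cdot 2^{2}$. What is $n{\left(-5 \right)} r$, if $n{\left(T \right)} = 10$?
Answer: $1440$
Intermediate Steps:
$r = 144$ ($r = 36 \cdot 4 = 144$)
$n{\left(-5 \right)} r = 10 \cdot 144 = 1440$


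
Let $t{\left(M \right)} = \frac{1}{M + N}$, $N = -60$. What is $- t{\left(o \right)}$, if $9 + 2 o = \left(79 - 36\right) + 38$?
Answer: $\frac{1}{24} \approx 0.041667$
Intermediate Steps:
$o = 36$ ($o = - \frac{9}{2} + \frac{\left(79 - 36\right) + 38}{2} = - \frac{9}{2} + \frac{43 + 38}{2} = - \frac{9}{2} + \frac{1}{2} \cdot 81 = - \frac{9}{2} + \frac{81}{2} = 36$)
$t{\left(M \right)} = \frac{1}{-60 + M}$ ($t{\left(M \right)} = \frac{1}{M - 60} = \frac{1}{-60 + M}$)
$- t{\left(o \right)} = - \frac{1}{-60 + 36} = - \frac{1}{-24} = \left(-1\right) \left(- \frac{1}{24}\right) = \frac{1}{24}$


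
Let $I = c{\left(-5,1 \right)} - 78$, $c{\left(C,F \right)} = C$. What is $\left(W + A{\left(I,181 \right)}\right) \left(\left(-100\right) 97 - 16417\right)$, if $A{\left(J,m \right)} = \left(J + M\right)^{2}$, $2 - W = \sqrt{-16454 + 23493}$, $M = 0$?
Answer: $-179972247 + 26117 \sqrt{7039} \approx -1.7778 \cdot 10^{8}$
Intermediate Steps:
$W = 2 - \sqrt{7039}$ ($W = 2 - \sqrt{-16454 + 23493} = 2 - \sqrt{7039} \approx -81.899$)
$I = -83$ ($I = -5 - 78 = -83$)
$A{\left(J,m \right)} = J^{2}$ ($A{\left(J,m \right)} = \left(J + 0\right)^{2} = J^{2}$)
$\left(W + A{\left(I,181 \right)}\right) \left(\left(-100\right) 97 - 16417\right) = \left(\left(2 - \sqrt{7039}\right) + \left(-83\right)^{2}\right) \left(\left(-100\right) 97 - 16417\right) = \left(\left(2 - \sqrt{7039}\right) + 6889\right) \left(-9700 - 16417\right) = \left(6891 - \sqrt{7039}\right) \left(-26117\right) = -179972247 + 26117 \sqrt{7039}$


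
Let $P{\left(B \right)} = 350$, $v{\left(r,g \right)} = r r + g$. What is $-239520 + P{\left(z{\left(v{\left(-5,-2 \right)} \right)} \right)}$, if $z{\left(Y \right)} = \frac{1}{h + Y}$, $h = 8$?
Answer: $-239170$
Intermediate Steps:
$v{\left(r,g \right)} = g + r^{2}$ ($v{\left(r,g \right)} = r^{2} + g = g + r^{2}$)
$z{\left(Y \right)} = \frac{1}{8 + Y}$
$-239520 + P{\left(z{\left(v{\left(-5,-2 \right)} \right)} \right)} = -239520 + 350 = -239170$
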